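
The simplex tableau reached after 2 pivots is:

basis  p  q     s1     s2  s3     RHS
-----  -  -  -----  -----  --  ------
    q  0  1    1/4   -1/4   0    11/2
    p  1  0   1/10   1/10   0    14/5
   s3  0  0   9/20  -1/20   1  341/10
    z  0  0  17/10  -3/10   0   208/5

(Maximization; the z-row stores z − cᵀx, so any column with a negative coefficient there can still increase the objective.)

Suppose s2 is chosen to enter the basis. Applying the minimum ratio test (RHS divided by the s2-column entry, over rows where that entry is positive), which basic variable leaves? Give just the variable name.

Ratios: row 1 (q): entry -1/4 ≤ 0, skip; row 2 (p): (14/5)/(1/10) = 28; row 3 (s3): entry -1/20 ≤ 0, skip.
Minimum ratio 28 is in the p row, so p leaves.

p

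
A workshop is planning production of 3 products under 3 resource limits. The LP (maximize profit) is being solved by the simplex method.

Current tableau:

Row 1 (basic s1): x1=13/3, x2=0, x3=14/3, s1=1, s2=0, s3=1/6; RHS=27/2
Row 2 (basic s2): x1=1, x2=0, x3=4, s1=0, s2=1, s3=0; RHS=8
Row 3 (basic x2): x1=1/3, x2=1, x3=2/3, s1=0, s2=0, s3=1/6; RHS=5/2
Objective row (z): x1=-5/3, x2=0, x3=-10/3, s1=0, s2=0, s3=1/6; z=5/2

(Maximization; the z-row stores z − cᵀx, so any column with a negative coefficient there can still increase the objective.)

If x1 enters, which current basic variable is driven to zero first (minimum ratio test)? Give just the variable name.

s1

Ratios: row 1 (s1): (27/2)/(13/3) = 81/26; row 2 (s2): 8/1 = 8; row 3 (x2): (5/2)/(1/3) = 15/2.
Minimum ratio 81/26 is in the s1 row, so s1 leaves.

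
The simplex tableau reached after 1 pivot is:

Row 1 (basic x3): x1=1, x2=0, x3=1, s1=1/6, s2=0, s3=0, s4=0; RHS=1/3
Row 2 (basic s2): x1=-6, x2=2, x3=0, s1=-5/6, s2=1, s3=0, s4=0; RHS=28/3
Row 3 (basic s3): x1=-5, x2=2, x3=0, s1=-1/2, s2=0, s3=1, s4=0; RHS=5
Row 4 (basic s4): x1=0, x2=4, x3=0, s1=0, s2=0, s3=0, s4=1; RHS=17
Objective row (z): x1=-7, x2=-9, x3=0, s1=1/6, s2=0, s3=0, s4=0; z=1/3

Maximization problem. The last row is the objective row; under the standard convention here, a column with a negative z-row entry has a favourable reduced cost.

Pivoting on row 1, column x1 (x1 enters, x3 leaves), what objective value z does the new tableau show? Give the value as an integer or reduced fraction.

Minimum ratio for x1: (1/3)/1 = 1/3.
z changes by −(z-row coeff of x1)·ratio = −(-7)·(1/3) = 7/3.
New z = 1/3 + (7/3) = 8/3.

8/3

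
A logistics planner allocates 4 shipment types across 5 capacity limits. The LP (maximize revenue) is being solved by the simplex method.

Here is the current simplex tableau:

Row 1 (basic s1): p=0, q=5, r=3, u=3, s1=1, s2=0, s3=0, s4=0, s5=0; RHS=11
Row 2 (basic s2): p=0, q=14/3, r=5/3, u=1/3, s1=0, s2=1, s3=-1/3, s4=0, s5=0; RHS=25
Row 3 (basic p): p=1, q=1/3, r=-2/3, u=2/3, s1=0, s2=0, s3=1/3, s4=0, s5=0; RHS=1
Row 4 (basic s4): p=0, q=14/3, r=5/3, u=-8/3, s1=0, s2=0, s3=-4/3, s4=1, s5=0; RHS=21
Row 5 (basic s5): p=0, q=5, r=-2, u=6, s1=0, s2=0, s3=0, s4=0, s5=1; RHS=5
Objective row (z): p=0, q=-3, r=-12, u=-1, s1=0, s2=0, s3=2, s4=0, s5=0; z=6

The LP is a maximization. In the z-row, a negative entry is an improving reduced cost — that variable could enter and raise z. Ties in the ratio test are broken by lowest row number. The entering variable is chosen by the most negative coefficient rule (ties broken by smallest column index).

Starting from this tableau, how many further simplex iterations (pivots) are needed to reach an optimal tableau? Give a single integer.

1

pivot: r in, s1 out → z = 50
No improving column remains; optimal.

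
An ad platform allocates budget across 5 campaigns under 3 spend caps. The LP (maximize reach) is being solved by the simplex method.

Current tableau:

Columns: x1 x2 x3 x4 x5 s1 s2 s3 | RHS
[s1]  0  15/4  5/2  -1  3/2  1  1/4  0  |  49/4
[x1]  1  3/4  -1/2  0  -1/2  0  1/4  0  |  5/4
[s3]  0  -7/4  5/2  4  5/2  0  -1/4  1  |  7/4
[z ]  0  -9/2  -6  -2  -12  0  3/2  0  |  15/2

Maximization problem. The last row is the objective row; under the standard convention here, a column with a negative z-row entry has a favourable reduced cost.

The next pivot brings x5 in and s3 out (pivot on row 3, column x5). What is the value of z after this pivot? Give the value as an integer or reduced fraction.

Minimum ratio for x5: (7/4)/(5/2) = 7/10.
z changes by −(z-row coeff of x5)·ratio = −(-12)·(7/10) = 42/5.
New z = 15/2 + (42/5) = 159/10.

159/10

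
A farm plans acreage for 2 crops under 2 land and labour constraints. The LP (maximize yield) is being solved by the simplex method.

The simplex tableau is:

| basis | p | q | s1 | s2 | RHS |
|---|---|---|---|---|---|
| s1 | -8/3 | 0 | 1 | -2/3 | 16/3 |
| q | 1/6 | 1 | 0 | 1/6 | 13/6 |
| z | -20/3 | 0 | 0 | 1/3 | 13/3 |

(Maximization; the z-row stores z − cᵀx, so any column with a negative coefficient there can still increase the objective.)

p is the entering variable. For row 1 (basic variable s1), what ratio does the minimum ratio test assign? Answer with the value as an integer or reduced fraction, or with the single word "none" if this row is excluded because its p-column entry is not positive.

none

The p entry in row 1 is -8/3 ≤ 0, so this row gives no ratio.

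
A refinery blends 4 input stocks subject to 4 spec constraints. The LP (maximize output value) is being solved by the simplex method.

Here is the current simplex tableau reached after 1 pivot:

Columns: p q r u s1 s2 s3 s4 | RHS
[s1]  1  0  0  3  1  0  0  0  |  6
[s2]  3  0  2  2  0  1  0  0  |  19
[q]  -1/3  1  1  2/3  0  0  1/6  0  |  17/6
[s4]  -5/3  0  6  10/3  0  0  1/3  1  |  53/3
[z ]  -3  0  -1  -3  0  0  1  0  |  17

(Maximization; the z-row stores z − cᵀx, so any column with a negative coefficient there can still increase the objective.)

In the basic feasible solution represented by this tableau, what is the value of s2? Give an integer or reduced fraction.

19

s2 is basic (row 2); its value is the RHS of that row: 19.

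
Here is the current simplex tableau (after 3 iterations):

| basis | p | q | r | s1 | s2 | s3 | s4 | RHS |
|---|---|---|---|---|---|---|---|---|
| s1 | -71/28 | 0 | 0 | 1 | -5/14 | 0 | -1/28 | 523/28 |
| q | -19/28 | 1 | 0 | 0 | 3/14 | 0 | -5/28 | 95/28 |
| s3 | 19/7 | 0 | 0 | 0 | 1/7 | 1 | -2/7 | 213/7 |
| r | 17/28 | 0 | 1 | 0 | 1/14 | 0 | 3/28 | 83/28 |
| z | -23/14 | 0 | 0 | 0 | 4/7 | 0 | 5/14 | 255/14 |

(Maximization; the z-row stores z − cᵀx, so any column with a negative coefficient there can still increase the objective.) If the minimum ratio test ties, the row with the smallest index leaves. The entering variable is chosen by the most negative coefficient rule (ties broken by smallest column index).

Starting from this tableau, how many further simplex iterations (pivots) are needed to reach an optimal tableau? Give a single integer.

pivot: p in, r out → z = 446/17
No improving column remains; optimal.

1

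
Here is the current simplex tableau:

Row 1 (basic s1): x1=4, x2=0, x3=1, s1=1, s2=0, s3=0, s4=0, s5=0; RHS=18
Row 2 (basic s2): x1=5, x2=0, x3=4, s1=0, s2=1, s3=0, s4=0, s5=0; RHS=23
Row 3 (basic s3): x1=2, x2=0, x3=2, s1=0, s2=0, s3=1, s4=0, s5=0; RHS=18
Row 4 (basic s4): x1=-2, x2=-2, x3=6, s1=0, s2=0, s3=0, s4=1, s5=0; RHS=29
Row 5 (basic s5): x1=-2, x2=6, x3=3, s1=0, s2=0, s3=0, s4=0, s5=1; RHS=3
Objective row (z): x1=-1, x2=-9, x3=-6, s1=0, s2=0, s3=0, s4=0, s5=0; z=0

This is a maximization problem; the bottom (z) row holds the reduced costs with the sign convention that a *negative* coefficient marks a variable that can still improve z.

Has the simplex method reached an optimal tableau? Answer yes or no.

Column x1 has objective-row coefficient -1, which is negative; an improving pivot exists, so not yet optimal.

no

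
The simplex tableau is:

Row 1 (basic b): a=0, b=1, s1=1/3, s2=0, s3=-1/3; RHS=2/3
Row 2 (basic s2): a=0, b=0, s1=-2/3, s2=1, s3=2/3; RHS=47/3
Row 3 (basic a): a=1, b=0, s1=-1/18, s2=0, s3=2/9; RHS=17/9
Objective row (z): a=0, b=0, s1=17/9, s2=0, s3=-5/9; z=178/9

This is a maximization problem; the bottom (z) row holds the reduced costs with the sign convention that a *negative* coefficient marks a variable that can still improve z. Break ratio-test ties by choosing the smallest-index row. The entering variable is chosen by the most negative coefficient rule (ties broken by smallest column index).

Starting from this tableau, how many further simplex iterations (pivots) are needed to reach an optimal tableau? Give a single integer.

1

pivot: s3 in, a out → z = 49/2
No improving column remains; optimal.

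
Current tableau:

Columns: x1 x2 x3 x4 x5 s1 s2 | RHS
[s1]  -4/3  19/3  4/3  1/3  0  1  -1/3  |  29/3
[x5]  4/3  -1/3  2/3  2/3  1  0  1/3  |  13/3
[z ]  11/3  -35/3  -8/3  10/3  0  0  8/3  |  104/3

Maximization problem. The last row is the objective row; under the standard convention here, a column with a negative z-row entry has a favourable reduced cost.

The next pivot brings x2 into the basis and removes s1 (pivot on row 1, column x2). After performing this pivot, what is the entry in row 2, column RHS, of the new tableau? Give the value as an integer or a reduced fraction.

92/19

Pivot element is row 1, column x2: 19/3.
Normalize row 1: new (row 1, RHS) = (29/3)/(19/3) = 29/19.
row 2 ← row 2 − (-1/3)·(new row 1): 13/3 − (-1/3)·(29/19) = 92/19.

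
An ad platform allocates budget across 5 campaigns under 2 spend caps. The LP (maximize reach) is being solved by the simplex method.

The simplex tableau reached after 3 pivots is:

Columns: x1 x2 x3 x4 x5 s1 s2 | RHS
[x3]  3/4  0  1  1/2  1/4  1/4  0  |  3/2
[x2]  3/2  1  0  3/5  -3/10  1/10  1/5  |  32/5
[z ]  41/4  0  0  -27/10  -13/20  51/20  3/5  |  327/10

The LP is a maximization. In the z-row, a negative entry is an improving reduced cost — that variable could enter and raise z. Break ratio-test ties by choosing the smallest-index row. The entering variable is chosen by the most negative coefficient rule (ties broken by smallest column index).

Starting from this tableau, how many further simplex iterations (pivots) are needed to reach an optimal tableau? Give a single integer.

pivot: x4 in, x3 out → z = 204/5
No improving column remains; optimal.

1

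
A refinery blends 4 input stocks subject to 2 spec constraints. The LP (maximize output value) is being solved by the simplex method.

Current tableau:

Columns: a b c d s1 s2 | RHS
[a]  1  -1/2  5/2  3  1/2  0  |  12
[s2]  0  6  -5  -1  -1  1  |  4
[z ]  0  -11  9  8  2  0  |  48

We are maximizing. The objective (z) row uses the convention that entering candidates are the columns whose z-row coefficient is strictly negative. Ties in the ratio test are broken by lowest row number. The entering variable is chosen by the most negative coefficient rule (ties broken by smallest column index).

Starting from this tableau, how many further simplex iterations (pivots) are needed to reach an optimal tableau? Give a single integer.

pivot: b in, s2 out → z = 166/3
pivot: c in, a out → z = 1408/25
No improving column remains; optimal.

2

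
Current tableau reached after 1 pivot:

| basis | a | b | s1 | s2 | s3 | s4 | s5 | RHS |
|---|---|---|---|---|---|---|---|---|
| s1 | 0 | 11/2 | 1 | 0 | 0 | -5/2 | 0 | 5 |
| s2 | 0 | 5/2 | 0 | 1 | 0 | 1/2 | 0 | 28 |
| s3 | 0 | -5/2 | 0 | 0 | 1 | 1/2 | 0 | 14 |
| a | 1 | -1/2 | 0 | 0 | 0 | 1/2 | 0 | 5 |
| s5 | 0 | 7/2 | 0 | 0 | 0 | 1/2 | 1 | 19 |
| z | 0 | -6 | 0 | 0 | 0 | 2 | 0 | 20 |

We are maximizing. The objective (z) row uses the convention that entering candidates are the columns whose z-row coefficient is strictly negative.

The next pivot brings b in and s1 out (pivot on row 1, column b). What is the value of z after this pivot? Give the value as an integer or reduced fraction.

Minimum ratio for b: 5/(11/2) = 10/11.
z changes by −(z-row coeff of b)·ratio = −(-6)·(10/11) = 60/11.
New z = 20 + (60/11) = 280/11.

280/11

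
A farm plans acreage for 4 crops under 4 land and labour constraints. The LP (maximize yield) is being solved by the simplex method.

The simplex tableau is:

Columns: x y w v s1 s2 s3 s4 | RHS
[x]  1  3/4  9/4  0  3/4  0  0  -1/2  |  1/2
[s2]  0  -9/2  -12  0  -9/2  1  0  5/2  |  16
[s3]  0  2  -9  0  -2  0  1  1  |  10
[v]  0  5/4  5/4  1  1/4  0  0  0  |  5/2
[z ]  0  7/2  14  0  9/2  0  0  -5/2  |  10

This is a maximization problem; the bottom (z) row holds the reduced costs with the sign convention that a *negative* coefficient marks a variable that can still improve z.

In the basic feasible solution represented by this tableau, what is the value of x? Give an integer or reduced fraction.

1/2

x is basic (row 1); its value is the RHS of that row: 1/2.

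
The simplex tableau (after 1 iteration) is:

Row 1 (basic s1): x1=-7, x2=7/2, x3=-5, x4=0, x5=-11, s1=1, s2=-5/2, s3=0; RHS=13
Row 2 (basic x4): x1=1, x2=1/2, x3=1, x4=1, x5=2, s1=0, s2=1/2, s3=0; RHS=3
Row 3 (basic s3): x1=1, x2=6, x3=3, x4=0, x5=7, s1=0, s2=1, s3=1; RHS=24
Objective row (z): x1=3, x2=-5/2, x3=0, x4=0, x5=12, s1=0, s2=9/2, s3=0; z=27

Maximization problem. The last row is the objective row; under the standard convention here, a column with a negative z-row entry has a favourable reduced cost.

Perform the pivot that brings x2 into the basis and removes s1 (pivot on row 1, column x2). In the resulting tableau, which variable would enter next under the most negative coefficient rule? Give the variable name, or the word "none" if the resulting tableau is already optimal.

Pivot element 7/2. New z-row = old z-row − (-5/2)·(row 1/(7/2)).
Updated z-row coefficients: x1: -2, x2: 0, x3: -25/7, x4: 0, x5: 29/7, s1: 5/7, s2: 19/7, s3: 0.
The most negative is -25/7 in column x3, so x3 would enter next.

x3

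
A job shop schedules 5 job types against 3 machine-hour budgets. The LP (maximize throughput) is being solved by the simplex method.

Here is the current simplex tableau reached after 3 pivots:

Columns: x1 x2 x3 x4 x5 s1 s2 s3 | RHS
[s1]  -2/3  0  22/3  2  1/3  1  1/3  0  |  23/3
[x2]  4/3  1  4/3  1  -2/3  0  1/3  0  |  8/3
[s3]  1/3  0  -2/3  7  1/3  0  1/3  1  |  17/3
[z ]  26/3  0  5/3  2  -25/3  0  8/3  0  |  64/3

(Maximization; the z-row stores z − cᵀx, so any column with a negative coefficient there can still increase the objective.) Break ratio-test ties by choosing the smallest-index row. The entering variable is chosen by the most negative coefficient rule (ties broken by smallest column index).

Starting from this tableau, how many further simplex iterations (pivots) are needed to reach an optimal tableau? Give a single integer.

pivot: x5 in, s3 out → z = 163
pivot: x3 in, s1 out → z = 667/4
No improving column remains; optimal.

2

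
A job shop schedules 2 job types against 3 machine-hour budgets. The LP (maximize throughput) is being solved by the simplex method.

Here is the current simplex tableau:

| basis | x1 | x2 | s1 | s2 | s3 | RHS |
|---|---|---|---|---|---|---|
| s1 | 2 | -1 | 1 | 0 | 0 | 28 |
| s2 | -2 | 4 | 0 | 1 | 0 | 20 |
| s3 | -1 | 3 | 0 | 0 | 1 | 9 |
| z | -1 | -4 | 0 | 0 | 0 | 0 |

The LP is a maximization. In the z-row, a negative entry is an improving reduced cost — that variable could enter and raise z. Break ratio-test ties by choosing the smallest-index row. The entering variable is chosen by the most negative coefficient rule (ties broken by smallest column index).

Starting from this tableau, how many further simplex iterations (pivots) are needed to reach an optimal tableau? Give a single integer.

pivot: x2 in, s3 out → z = 12
pivot: x1 in, s1 out → z = 277/5
No improving column remains; optimal.

2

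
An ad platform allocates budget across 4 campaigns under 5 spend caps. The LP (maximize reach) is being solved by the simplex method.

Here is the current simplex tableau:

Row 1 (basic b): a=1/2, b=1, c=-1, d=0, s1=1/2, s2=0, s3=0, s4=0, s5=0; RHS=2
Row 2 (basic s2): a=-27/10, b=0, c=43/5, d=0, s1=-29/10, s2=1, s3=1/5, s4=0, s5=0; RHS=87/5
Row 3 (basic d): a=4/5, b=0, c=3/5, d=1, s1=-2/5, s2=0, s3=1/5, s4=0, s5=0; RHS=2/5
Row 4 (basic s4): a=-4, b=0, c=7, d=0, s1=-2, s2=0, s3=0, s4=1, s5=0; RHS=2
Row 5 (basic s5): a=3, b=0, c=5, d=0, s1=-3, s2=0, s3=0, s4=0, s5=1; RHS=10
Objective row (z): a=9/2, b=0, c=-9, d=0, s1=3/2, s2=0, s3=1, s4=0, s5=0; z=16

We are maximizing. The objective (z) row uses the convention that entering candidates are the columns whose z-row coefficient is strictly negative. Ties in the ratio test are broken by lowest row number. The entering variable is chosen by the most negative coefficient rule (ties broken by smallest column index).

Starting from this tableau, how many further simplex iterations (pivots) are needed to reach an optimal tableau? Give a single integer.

3

pivot: c in, s4 out → z = 130/7
pivot: s1 in, b out → z = 30
pivot: a in, d out → z = 65/2
No improving column remains; optimal.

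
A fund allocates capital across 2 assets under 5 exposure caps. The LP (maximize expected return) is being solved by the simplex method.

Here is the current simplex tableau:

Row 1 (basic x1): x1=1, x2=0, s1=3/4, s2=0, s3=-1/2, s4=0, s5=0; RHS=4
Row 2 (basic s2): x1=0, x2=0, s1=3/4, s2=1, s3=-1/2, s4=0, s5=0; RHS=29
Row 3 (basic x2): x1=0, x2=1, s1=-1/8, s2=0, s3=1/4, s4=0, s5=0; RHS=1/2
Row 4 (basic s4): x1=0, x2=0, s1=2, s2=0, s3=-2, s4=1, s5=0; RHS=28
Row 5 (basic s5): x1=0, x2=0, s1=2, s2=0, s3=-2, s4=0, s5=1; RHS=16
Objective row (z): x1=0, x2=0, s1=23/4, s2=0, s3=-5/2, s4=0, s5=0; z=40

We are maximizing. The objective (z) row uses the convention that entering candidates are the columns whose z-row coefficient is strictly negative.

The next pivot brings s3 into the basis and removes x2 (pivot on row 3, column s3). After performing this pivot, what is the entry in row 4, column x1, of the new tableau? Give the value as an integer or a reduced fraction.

Pivot element is row 3, column s3: 1/4.
Normalize row 3: new (row 3, x1) = 0/(1/4) = 0.
row 4 ← row 4 − (-2)·(new row 3): 0 − (-2)·0 = 0.

0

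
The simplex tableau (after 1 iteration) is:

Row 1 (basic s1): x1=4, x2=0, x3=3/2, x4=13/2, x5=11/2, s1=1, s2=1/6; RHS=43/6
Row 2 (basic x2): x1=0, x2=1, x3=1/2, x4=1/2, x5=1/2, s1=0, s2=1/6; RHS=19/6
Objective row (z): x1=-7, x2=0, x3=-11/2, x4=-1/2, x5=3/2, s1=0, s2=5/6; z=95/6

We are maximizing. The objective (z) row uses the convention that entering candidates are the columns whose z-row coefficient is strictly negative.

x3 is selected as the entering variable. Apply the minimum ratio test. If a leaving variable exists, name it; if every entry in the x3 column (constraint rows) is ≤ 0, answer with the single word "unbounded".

s1

Ratios: row 1 (s1): (43/6)/(3/2) = 43/9; row 2 (x2): (19/6)/(1/2) = 19/3.
Minimum ratio is in the s1 row, so s1 leaves.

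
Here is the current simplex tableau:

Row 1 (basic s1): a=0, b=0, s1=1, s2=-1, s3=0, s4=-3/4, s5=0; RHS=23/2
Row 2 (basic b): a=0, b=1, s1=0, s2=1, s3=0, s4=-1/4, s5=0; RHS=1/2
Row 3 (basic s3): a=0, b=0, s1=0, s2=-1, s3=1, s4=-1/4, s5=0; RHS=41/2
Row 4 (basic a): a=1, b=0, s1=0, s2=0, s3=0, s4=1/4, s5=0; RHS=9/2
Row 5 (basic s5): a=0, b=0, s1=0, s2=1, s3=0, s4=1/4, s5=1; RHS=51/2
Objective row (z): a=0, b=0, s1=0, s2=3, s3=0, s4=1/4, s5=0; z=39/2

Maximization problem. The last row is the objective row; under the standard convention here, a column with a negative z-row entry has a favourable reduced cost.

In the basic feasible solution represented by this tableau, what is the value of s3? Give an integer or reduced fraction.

41/2

s3 is basic (row 3); its value is the RHS of that row: 41/2.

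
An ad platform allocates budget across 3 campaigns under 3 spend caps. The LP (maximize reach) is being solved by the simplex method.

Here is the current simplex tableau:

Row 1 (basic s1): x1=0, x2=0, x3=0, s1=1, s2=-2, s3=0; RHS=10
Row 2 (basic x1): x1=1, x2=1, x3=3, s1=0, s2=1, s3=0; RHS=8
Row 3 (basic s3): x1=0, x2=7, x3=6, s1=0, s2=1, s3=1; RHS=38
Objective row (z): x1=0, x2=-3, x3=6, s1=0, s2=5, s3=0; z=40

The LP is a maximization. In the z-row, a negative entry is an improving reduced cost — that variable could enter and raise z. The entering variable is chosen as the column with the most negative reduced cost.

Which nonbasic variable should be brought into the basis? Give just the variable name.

Objective-row coefficients: x1: 0, x2: -3, x3: 6, s1: 0, s2: 5, s3: 0.
The most negative is -3 in column x2, so x2 enters.

x2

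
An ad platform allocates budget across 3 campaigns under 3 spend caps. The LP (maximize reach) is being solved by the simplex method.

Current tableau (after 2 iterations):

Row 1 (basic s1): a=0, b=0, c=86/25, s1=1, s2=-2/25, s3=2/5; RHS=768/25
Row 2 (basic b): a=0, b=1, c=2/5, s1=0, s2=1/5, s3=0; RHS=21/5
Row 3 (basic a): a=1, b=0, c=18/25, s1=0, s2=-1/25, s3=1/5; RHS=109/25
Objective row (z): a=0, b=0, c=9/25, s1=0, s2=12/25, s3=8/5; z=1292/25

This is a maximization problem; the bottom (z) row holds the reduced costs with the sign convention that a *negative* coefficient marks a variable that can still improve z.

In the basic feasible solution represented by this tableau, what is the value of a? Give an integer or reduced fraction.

a is basic (row 3); its value is the RHS of that row: 109/25.

109/25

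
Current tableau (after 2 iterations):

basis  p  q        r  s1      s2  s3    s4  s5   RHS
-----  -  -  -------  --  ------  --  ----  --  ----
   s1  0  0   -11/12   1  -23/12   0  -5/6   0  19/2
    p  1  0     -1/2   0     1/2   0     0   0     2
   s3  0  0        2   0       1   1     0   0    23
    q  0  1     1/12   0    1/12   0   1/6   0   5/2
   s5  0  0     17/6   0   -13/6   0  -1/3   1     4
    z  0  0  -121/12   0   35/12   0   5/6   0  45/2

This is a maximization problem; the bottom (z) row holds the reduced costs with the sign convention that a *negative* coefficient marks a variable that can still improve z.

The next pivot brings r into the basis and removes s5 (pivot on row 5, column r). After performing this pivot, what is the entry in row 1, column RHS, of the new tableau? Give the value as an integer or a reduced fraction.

367/34

Pivot element is row 5, column r: 17/6.
Normalize row 5: new (row 5, RHS) = 4/(17/6) = 24/17.
row 1 ← row 1 − (-11/12)·(new row 5): 19/2 − (-11/12)·(24/17) = 367/34.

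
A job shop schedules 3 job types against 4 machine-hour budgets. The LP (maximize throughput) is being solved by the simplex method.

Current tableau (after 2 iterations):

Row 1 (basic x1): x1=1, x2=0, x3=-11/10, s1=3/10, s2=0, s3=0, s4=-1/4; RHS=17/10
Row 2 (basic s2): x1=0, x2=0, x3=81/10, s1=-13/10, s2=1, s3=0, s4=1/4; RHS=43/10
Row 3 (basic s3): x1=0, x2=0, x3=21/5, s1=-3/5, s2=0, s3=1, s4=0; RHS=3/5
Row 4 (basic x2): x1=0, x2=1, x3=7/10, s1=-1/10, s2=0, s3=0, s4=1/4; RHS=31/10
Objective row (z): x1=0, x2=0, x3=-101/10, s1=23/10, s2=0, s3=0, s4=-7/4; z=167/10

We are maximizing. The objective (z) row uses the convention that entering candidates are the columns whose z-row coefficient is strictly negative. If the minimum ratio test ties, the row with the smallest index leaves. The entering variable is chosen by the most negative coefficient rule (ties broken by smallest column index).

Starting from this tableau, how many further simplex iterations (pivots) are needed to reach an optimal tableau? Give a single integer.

pivot: x3 in, s3 out → z = 127/7
pivot: s4 in, x2 out → z = 274/7
No improving column remains; optimal.

2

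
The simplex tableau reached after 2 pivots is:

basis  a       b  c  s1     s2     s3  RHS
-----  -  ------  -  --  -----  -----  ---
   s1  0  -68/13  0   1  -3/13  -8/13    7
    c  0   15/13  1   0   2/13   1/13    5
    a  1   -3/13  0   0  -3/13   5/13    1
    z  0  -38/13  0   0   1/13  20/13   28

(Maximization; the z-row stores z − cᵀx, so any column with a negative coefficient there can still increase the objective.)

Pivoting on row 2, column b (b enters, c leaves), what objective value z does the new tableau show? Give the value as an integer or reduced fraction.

Minimum ratio for b: 5/(15/13) = 13/3.
z changes by −(z-row coeff of b)·ratio = −(-38/13)·(13/3) = 38/3.
New z = 28 + (38/3) = 122/3.

122/3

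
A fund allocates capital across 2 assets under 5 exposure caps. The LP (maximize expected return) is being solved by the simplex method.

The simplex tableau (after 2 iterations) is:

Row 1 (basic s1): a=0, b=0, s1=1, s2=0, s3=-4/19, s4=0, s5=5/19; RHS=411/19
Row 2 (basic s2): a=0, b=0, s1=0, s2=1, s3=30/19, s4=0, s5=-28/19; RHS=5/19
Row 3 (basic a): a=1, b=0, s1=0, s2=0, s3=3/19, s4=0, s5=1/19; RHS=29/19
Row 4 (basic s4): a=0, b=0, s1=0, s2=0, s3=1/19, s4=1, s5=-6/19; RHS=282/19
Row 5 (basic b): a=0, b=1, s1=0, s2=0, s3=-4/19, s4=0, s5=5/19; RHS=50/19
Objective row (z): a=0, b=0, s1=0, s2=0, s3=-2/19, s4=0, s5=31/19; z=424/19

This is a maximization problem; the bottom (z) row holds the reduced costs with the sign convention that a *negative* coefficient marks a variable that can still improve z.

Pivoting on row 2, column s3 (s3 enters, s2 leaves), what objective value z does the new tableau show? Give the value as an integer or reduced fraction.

67/3

Minimum ratio for s3: (5/19)/(30/19) = 1/6.
z changes by −(z-row coeff of s3)·ratio = −(-2/19)·(1/6) = 1/57.
New z = 424/19 + (1/57) = 67/3.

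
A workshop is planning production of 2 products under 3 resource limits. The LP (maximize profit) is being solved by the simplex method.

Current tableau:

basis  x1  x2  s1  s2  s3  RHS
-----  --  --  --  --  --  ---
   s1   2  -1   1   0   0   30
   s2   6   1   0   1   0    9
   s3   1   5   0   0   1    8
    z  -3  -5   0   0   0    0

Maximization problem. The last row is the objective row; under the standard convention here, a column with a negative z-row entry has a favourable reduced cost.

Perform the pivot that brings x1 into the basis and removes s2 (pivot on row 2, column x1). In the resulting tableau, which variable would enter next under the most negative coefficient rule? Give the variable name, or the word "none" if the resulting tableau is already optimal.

x2

Pivot element 6. New z-row = old z-row − (-3)·(row 2/6).
Updated z-row coefficients: x1: 0, x2: -9/2, s1: 0, s2: 1/2, s3: 0.
The most negative is -9/2 in column x2, so x2 would enter next.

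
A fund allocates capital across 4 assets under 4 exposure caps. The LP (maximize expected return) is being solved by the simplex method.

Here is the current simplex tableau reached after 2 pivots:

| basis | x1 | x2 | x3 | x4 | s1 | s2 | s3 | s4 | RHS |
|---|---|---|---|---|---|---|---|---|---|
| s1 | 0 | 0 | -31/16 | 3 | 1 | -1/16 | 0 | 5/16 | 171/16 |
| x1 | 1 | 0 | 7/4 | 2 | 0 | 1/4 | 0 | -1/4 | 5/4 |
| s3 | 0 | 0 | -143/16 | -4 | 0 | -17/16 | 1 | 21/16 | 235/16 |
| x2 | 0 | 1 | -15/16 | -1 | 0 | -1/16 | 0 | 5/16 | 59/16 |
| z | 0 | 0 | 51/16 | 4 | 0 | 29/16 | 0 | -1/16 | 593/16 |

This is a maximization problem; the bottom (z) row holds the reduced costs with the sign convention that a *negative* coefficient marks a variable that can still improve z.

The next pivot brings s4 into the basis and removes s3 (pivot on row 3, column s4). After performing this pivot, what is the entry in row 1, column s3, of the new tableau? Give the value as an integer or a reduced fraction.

-5/21

Pivot element is row 3, column s4: 21/16.
Normalize row 3: new (row 3, s3) = 1/(21/16) = 16/21.
row 1 ← row 1 − (5/16)·(new row 3): 0 − (5/16)·(16/21) = -5/21.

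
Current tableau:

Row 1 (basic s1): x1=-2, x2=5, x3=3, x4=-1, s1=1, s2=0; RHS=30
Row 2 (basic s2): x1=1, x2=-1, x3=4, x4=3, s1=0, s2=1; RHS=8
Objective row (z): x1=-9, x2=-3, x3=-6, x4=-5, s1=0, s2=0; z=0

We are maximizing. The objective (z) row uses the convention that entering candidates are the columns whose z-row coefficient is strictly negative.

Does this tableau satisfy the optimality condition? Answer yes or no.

no

Column x1 has objective-row coefficient -9, which is negative; an improving pivot exists, so not yet optimal.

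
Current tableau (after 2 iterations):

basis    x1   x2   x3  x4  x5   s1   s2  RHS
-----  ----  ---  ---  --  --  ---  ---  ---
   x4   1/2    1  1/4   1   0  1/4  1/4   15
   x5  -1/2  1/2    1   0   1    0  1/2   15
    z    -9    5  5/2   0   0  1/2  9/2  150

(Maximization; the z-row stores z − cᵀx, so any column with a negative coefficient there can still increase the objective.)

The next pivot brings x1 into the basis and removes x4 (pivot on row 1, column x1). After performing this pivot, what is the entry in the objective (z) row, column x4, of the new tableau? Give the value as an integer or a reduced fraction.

Pivot element is row 1, column x1: 1/2.
Normalize row 1: new (row 1, x4) = 1/(1/2) = 2.
z-row ← z-row − (-9)·(new row 1): 0 − (-9)·2 = 18.

18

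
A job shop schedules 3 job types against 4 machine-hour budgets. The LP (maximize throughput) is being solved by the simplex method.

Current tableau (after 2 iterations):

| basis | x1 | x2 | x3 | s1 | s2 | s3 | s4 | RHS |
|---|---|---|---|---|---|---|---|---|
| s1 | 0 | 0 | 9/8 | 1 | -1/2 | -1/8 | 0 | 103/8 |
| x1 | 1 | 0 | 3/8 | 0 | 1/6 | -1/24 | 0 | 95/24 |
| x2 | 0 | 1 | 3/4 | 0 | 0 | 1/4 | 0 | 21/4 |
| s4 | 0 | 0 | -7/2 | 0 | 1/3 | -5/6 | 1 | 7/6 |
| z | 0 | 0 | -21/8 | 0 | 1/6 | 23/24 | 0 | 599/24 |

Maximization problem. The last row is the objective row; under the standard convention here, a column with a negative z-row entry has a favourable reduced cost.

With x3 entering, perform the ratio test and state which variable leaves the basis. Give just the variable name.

x2

Ratios: row 1 (s1): (103/8)/(9/8) = 103/9; row 2 (x1): (95/24)/(3/8) = 95/9; row 3 (x2): (21/4)/(3/4) = 7; row 4 (s4): entry -7/2 ≤ 0, skip.
Minimum ratio 7 is in the x2 row, so x2 leaves.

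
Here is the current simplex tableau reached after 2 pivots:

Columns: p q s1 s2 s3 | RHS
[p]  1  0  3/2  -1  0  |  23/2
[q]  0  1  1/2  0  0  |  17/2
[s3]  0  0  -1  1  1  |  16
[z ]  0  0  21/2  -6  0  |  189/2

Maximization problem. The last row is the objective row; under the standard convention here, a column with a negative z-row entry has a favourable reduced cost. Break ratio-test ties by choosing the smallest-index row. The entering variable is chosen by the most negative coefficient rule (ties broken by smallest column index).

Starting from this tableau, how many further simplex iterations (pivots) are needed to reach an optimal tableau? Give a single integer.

1

pivot: s2 in, s3 out → z = 381/2
No improving column remains; optimal.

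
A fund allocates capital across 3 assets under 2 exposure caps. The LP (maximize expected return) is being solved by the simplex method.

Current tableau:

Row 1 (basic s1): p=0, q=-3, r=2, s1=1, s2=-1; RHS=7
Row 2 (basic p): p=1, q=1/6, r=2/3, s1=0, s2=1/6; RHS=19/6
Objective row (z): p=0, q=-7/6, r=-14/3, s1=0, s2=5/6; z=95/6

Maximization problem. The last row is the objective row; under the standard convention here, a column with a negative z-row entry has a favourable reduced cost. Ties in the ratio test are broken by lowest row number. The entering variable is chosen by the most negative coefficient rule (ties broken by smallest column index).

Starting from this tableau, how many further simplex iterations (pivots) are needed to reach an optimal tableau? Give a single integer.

pivot: r in, s1 out → z = 193/6
pivot: q in, p out → z = 38
No improving column remains; optimal.

2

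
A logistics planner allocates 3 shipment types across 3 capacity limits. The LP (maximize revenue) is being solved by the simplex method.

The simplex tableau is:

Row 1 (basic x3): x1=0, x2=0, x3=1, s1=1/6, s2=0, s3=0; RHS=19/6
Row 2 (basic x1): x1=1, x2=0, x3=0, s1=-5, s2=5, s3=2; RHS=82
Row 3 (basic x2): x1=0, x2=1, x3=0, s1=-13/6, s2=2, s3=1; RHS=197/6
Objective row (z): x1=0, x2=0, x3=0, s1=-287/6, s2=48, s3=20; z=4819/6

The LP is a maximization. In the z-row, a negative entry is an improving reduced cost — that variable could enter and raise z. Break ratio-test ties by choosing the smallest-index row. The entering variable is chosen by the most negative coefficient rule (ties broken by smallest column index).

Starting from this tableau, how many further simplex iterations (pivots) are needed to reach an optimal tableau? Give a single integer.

1

pivot: s1 in, x3 out → z = 1712
No improving column remains; optimal.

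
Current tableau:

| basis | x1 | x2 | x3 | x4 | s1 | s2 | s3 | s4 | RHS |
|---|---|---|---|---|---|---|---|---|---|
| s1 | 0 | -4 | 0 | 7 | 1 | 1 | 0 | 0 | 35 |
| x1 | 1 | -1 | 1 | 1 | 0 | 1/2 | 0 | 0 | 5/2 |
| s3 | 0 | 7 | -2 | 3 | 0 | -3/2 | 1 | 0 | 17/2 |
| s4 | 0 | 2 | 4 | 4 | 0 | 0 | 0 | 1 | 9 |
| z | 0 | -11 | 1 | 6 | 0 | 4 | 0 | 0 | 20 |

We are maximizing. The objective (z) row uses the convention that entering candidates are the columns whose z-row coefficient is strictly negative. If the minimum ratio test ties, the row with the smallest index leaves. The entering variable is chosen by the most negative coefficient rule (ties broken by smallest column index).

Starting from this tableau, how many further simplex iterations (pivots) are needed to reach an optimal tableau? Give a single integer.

2

pivot: x2 in, s3 out → z = 467/14
pivot: x3 in, s4 out → z = 583/16
No improving column remains; optimal.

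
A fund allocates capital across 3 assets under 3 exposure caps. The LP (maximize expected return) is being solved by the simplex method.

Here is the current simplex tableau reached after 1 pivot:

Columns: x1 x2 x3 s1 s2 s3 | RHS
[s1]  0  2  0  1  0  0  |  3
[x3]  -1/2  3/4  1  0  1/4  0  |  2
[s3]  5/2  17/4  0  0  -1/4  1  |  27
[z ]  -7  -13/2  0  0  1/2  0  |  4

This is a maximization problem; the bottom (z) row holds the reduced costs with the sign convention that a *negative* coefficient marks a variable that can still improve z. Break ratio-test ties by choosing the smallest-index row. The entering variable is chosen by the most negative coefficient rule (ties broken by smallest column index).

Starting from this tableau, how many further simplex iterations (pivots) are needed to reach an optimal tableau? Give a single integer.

pivot: x1 in, s3 out → z = 398/5
pivot: s2 in, x3 out → z = 87
No improving column remains; optimal.

2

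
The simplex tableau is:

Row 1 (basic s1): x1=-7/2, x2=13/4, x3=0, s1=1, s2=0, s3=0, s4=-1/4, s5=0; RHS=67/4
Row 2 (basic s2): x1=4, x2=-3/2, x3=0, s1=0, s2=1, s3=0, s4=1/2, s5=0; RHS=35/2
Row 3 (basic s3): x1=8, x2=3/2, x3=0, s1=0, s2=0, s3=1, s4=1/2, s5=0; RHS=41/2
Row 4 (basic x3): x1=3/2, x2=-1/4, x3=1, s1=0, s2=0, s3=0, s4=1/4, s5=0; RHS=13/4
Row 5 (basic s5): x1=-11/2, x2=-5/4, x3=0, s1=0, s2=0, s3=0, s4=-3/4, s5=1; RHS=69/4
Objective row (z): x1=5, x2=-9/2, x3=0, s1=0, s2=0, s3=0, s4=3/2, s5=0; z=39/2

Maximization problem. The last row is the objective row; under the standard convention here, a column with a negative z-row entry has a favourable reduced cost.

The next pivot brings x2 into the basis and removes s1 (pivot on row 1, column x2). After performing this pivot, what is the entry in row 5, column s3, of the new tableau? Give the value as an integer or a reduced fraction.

0

Pivot element is row 1, column x2: 13/4.
Normalize row 1: new (row 1, s3) = 0/(13/4) = 0.
row 5 ← row 5 − (-5/4)·(new row 1): 0 − (-5/4)·0 = 0.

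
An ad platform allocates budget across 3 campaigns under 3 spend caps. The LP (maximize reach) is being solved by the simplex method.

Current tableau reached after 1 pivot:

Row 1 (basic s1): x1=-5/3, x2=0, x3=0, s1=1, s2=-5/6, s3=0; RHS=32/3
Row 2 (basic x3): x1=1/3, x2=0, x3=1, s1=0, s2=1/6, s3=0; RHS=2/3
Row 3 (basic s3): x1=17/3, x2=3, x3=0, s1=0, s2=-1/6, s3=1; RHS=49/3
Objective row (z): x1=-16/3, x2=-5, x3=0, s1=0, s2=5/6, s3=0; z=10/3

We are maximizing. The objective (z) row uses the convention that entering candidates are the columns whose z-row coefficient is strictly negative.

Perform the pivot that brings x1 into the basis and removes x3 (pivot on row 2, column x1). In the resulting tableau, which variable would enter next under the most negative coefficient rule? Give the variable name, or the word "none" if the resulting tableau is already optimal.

Pivot element 1/3. New z-row = old z-row − (-16/3)·(row 2/(1/3)).
Updated z-row coefficients: x1: 0, x2: -5, x3: 16, s1: 0, s2: 7/2, s3: 0.
The most negative is -5 in column x2, so x2 would enter next.

x2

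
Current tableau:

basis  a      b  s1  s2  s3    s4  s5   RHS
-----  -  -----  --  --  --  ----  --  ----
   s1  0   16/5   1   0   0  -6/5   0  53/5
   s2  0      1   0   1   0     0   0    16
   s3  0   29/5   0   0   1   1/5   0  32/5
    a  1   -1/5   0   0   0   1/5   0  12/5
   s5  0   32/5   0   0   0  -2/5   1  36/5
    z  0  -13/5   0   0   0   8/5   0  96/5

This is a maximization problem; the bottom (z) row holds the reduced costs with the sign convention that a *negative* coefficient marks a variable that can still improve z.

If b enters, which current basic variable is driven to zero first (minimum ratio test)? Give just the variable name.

s3

Ratios: row 1 (s1): (53/5)/(16/5) = 53/16; row 2 (s2): 16/1 = 16; row 3 (s3): (32/5)/(29/5) = 32/29; row 4 (a): entry -1/5 ≤ 0, skip; row 5 (s5): (36/5)/(32/5) = 9/8.
Minimum ratio 32/29 is in the s3 row, so s3 leaves.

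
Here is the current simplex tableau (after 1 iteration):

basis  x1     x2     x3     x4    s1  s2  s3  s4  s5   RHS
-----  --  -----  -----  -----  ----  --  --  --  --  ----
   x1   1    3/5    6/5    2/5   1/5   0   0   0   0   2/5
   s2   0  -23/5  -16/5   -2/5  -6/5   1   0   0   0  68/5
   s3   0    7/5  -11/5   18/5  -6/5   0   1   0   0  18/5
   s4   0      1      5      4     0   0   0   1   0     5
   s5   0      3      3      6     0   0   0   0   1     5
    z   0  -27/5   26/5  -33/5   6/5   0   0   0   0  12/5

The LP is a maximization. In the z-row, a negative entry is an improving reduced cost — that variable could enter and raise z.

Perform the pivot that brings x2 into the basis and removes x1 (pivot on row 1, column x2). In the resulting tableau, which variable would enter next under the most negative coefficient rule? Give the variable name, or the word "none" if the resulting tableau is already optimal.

Pivot element 3/5. New z-row = old z-row − (-27/5)·(row 1/(3/5)).
Updated z-row coefficients: x1: 9, x2: 0, x3: 16, x4: -3, s1: 3, s2: 0, s3: 0, s4: 0, s5: 0.
The most negative is -3 in column x4, so x4 would enter next.

x4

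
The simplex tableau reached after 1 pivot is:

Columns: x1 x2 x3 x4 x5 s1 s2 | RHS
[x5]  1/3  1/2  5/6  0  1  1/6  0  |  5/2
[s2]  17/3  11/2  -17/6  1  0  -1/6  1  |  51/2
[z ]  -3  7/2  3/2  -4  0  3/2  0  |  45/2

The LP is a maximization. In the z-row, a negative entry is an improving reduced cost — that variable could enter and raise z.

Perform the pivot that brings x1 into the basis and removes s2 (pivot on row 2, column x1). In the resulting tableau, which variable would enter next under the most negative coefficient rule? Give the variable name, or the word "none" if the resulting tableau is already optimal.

x4

Pivot element 17/3. New z-row = old z-row − (-3)·(row 2/(17/3)).
Updated z-row coefficients: x1: 0, x2: 109/17, x3: 0, x4: -59/17, x5: 0, s1: 24/17, s2: 9/17.
The most negative is -59/17 in column x4, so x4 would enter next.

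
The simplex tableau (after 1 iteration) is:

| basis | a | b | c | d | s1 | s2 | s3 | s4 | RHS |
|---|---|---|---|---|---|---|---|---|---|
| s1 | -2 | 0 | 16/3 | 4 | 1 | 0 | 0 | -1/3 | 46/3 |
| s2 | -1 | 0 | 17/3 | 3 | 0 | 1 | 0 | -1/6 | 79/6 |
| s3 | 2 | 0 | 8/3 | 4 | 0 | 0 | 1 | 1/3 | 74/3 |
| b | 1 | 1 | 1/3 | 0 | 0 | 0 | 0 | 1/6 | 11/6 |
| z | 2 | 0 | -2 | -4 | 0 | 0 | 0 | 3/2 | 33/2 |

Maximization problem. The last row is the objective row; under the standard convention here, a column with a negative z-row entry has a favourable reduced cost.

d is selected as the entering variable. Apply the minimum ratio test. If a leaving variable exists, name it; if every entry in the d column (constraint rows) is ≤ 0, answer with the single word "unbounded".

Ratios: row 1 (s1): (46/3)/4 = 23/6; row 2 (s2): (79/6)/3 = 79/18; row 3 (s3): (74/3)/4 = 37/6; row 4 (b): entry 0 ≤ 0, skip.
Minimum ratio is in the s1 row, so s1 leaves.

s1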